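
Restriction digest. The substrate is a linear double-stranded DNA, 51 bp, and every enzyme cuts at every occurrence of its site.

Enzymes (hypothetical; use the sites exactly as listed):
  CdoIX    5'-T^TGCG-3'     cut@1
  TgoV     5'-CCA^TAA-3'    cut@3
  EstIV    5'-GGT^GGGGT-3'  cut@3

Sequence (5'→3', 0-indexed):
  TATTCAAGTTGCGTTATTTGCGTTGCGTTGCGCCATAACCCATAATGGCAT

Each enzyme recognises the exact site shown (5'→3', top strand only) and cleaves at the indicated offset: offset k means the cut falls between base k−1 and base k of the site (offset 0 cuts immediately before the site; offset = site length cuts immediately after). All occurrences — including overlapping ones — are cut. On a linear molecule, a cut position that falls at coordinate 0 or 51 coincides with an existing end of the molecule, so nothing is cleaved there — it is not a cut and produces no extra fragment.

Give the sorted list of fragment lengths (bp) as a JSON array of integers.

[5,5,7,7,9,9,9]

Scan for sites:
  CdoIX TTGCG/1: at [8, 17, 22, 27] ⇒ [9, 18, 23, 28]
  TgoV CCATAA/3: at [32, 39] ⇒ [35, 42]
  EstIV (GGTGGGGT, off=3): no sites

All cut coordinates (distinct, sorted): [9, 18, 23, 28, 35, 42]

Fragment lengths:
  [0,9): 9 bp
  [9,18): 9 bp
  [18,23): 5 bp
  [23,28): 5 bp
  [28,35): 7 bp
  [35,42): 7 bp
  [42,51): 9 bp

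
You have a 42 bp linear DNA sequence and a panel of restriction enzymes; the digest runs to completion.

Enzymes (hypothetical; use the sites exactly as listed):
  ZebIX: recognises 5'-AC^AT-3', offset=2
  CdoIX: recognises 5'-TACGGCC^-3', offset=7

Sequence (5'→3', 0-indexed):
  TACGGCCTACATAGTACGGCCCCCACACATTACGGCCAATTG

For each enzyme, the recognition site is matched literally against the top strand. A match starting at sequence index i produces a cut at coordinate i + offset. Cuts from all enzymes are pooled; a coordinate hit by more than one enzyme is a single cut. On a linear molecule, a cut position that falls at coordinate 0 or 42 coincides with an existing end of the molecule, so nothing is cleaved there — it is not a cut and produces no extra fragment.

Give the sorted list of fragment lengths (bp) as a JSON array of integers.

[3,5,7,7,9,11]

Site scan:
  ZebIX ACAT/2: at [8, 26] ⇒ [10, 28]
  CdoIX TACGGCC/7: at [0, 14, 30] ⇒ [7, 21, 37]

All cut coordinates (distinct, sorted): [7, 10, 21, 28, 37]

Fragments:
  [0,7): 7 bp
  [7,10): 3 bp
  [10,21): 11 bp
  [21,28): 7 bp
  [28,37): 9 bp
  [37,42): 5 bp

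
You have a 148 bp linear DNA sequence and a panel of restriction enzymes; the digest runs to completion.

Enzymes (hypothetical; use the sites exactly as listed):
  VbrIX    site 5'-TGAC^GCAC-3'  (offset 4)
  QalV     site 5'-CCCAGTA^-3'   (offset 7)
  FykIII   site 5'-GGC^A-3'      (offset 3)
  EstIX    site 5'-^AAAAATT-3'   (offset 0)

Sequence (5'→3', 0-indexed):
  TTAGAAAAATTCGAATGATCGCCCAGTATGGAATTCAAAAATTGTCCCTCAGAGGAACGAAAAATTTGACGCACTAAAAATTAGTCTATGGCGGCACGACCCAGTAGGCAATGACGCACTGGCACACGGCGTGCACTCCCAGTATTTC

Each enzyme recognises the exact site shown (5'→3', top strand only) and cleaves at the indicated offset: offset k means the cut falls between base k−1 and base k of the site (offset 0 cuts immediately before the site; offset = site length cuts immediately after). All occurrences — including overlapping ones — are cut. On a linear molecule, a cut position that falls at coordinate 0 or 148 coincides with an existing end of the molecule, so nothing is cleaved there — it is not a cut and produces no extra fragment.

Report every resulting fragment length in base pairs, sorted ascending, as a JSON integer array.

[3,4,4,5,6,8,8,11,11,20,21,23,24]

Scan for sites:
  VbrIX (TGACGCAC, off=4): starts [66, 111] → cuts [70, 115]
  QalV (CCCAGTA, off=7): starts [21, 99, 137] → cuts [28, 106, 144]
  FykIII (GGCA, off=3): starts [92, 106, 120] → cuts [95, 109, 123]
  EstIX (AAAAATT, off=0): starts [4, 36, 59, 75] → cuts [4, 36, 59, 75]

All cut coordinates (distinct, sorted): [4, 28, 36, 59, 70, 75, 95, 106, 109, 115, 123, 144]

Fragments:
  [0,4): 4 bp
  [4,28): 24 bp
  [28,36): 8 bp
  [36,59): 23 bp
  [59,70): 11 bp
  [70,75): 5 bp
  [75,95): 20 bp
  [95,106): 11 bp
  [106,109): 3 bp
  [109,115): 6 bp
  [115,123): 8 bp
  [123,144): 21 bp
  [144,148): 4 bp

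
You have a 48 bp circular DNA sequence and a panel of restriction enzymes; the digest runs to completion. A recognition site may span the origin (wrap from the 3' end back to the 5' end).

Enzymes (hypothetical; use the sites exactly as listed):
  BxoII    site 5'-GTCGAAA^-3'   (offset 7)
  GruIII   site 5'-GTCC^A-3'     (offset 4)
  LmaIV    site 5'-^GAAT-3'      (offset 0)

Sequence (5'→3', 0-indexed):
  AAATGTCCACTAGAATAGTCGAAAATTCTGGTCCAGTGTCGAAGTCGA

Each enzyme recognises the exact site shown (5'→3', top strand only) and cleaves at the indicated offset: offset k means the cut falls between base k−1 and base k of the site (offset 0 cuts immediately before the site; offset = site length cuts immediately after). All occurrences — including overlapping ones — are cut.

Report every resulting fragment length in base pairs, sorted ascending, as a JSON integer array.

[4,6,10,12,16]

Site scan:
  BxoII (GTCGAAA, off=7): starts [17, 43] → cuts [2, 24]
  GruIII (GTCCA, off=4): starts [4, 30] → cuts [8, 34]
  LmaIV (GAAT, off=0): starts [12] → cuts [12]

Pooled cuts: [2, 8, 12, 24, 34]

Fragments:
  2→8: 6 bp
  8→12: 4 bp
  12→24: 12 bp
  24→34: 10 bp
  34→2 (wrap): 48-34+2 = 16 bp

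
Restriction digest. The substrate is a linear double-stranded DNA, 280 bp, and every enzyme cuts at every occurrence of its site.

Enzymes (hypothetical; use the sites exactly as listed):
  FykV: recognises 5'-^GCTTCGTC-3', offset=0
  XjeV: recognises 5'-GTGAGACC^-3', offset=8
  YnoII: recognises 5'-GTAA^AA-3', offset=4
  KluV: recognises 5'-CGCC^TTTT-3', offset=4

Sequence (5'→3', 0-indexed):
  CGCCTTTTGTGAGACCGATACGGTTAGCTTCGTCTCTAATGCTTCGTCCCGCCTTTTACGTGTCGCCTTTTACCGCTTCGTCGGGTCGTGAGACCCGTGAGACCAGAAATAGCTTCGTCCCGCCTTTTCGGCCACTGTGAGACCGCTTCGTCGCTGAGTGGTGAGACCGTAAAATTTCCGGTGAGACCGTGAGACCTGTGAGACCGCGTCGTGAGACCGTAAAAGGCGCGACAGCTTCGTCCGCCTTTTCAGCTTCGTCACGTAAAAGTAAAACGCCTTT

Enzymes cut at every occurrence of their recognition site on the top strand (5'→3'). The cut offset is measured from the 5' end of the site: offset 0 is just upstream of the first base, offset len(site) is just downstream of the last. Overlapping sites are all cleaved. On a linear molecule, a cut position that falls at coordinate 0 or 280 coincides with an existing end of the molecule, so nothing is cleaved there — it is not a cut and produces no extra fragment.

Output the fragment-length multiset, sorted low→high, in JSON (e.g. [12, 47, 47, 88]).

[4,4,4,6,6,7,7,8,9,9,9,10,11,12,12,13,13,13,14,14,14,16,20,21,24]

Scan for sites:
  FykV GCTTCGTC/0: at [26, 40, 74, 111, 144, 233, 251] ⇒ [26, 40, 74, 111, 144, 233, 251]
  XjeV GTGAGACC/8: at [8, 87, 96, 136, 160, 180, 188, 197, 210] ⇒ [16, 95, 104, 144, 168, 188, 196, 205, 218]
  YnoII GTAAAA/4: at [168, 218, 261, 267] ⇒ [172, 222, 265, 271]
  KluV CGCCTTTT/4: at [0, 49, 63, 120, 241] ⇒ [4, 53, 67, 124, 245]

All cut coordinates (distinct, sorted): [4, 16, 26, 40, 53, 67, 74, 95, 104, 111, 124, 144, 168, 172, 188, 196, 205, 218, 222, 233, 245, 251, 265, 271]

Fragment lengths:
  [0,4): 4 bp
  [4,16): 12 bp
  [16,26): 10 bp
  [26,40): 14 bp
  [40,53): 13 bp
  [53,67): 14 bp
  [67,74): 7 bp
  [74,95): 21 bp
  [95,104): 9 bp
  [104,111): 7 bp
  [111,124): 13 bp
  [124,144): 20 bp
  [144,168): 24 bp
  [168,172): 4 bp
  [172,188): 16 bp
  [188,196): 8 bp
  [196,205): 9 bp
  [205,218): 13 bp
  [218,222): 4 bp
  [222,233): 11 bp
  [233,245): 12 bp
  [245,251): 6 bp
  [251,265): 14 bp
  [265,271): 6 bp
  [271,280): 9 bp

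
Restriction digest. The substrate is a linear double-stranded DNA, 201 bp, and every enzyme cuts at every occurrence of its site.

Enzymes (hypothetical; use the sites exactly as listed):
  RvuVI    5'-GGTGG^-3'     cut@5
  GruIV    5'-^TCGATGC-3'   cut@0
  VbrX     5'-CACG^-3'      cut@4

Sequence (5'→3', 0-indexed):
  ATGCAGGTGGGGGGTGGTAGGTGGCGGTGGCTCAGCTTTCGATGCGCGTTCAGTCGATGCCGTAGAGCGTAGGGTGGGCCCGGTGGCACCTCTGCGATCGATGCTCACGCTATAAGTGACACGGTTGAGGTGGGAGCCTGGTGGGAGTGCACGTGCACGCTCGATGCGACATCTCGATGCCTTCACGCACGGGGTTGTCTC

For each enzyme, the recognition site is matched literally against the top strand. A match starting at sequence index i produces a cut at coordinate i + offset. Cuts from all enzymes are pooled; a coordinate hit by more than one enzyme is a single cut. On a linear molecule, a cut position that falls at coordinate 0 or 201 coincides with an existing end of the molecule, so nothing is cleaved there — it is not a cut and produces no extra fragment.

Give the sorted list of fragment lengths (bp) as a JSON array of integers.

Scan for sites:
  RvuVI (GGTGG, off=5): starts [5, 12, 19, 25, 72, 81, 128, 139] → cuts [10, 17, 24, 30, 77, 86, 133, 144]
  GruIV (TCGATGC, off=0): starts [38, 53, 97, 160, 173] → cuts [38, 53, 97, 160, 173]
  VbrX (CACG, off=4): starts [105, 119, 149, 155, 183, 187] → cuts [109, 123, 153, 159, 187, 191]

All cut coordinates (distinct, sorted): [10, 17, 24, 30, 38, 53, 77, 86, 97, 109, 123, 133, 144, 153, 159, 160, 173, 187, 191]

Fragments:
  [0,10): 10 bp
  [10,17): 7 bp
  [17,24): 7 bp
  [24,30): 6 bp
  [30,38): 8 bp
  [38,53): 15 bp
  [53,77): 24 bp
  [77,86): 9 bp
  [86,97): 11 bp
  [97,109): 12 bp
  [109,123): 14 bp
  [123,133): 10 bp
  [133,144): 11 bp
  [144,153): 9 bp
  [153,159): 6 bp
  [159,160): 1 bp
  [160,173): 13 bp
  [173,187): 14 bp
  [187,191): 4 bp
  [191,201): 10 bp

[1,4,6,6,7,7,8,9,9,10,10,10,11,11,12,13,14,14,15,24]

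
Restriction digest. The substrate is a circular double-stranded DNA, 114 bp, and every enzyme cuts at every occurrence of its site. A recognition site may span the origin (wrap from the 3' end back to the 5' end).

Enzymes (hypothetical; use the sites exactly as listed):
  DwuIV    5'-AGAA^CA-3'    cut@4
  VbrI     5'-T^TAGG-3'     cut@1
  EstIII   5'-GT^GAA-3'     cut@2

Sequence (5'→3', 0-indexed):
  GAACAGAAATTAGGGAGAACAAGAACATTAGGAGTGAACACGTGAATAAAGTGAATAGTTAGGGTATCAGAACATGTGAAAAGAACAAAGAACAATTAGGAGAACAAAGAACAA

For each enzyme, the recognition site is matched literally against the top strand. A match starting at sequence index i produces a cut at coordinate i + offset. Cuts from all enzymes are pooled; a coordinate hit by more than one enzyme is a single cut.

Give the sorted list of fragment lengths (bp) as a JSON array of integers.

Scan for sites:
  DwuIV AGAACA/4: at [15, 21, 68, 81, 88, 100, 107, 113] ⇒ [3, 19, 25, 72, 85, 92, 104, 111]
  VbrI TTAGG/1: at [9, 27, 58, 95] ⇒ [10, 28, 59, 96]
  EstIII GTGAA/2: at [33, 41, 50, 75] ⇒ [35, 43, 52, 77]

All cut coordinates (distinct, sorted): [3, 10, 19, 25, 28, 35, 43, 52, 59, 72, 77, 85, 92, 96, 104, 111]

Fragments:
  3→10: 7 bp
  10→19: 9 bp
  19→25: 6 bp
  25→28: 3 bp
  28→35: 7 bp
  35→43: 8 bp
  43→52: 9 bp
  52→59: 7 bp
  59→72: 13 bp
  72→77: 5 bp
  77→85: 8 bp
  85→92: 7 bp
  92→96: 4 bp
  96→104: 8 bp
  104→111: 7 bp
  111→3 (wrap): 114-111+3 = 6 bp

[3,4,5,6,6,7,7,7,7,7,8,8,8,9,9,13]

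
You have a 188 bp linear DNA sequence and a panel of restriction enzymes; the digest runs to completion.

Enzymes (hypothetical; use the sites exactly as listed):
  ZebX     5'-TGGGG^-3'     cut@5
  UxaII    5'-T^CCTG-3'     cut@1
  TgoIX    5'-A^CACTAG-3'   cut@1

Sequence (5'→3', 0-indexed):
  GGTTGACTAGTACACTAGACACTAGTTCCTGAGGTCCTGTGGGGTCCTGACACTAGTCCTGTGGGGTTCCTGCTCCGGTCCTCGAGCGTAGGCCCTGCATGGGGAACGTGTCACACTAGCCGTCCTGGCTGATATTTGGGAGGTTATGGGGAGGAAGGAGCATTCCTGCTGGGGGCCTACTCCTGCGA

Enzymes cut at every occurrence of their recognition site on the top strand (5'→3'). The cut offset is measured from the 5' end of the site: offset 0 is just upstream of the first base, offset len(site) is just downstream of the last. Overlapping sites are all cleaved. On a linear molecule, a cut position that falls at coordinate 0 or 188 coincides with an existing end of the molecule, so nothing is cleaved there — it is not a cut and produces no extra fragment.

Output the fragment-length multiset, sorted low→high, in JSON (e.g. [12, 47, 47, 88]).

Scan for sites:
  ZebX (TGGGG, off=5): starts [39, 61, 99, 146, 169] → cuts [44, 66, 104, 151, 174]
  UxaII (TCCTG, off=1): starts [26, 34, 44, 56, 67, 122, 163, 180] → cuts [27, 35, 45, 57, 68, 123, 164, 181]
  TgoIX (ACACTAG, off=1): starts [11, 18, 49, 112] → cuts [12, 19, 50, 113]

Pooled cuts: [12, 19, 27, 35, 44, 45, 50, 57, 66, 68, 104, 113, 123, 151, 164, 174, 181]

Fragments:
  [0,12): 12 bp
  [12,19): 7 bp
  [19,27): 8 bp
  [27,35): 8 bp
  [35,44): 9 bp
  [44,45): 1 bp
  [45,50): 5 bp
  [50,57): 7 bp
  [57,66): 9 bp
  [66,68): 2 bp
  [68,104): 36 bp
  [104,113): 9 bp
  [113,123): 10 bp
  [123,151): 28 bp
  [151,164): 13 bp
  [164,174): 10 bp
  [174,181): 7 bp
  [181,188): 7 bp

[1,2,5,7,7,7,7,8,8,9,9,9,10,10,12,13,28,36]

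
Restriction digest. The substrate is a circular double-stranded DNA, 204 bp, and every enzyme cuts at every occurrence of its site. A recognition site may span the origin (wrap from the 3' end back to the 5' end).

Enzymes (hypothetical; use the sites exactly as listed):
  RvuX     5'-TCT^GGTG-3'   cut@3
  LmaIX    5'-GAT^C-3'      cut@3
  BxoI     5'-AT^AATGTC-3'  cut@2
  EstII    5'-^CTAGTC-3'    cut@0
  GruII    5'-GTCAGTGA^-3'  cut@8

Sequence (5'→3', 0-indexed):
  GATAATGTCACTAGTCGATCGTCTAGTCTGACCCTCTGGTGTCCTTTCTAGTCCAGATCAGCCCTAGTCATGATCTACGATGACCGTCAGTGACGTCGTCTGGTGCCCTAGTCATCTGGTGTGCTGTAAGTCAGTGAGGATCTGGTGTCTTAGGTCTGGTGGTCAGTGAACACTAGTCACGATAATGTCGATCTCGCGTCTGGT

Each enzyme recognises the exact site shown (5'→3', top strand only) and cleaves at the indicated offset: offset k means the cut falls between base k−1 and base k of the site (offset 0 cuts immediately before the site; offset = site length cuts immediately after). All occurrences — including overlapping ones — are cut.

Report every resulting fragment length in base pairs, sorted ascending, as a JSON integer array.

Scan for sites:
  RvuX TCTGGTG/3: at [34, 98, 114, 140, 154, 198] ⇒ [37, 101, 117, 143, 157, 201]
  LmaIX GATC/3: at [16, 55, 71, 138, 189] ⇒ [19, 58, 74, 141, 192]
  BxoI ATAATGTC/2: at [1, 181] ⇒ [3, 183]
  EstII CTAGTC/0: at [10, 22, 47, 63, 107, 172] ⇒ [10, 22, 47, 63, 107, 172]
  GruII GTCAGTGA/8: at [85, 129, 161] ⇒ [93, 137, 169]

All cut coordinates (distinct, sorted): [3, 10, 19, 22, 37, 47, 58, 63, 74, 93, 101, 107, 117, 137, 141, 143, 157, 169, 172, 183, 192, 201]

Fragment lengths:
  3→10: 7 bp
  10→19: 9 bp
  19→22: 3 bp
  22→37: 15 bp
  37→47: 10 bp
  47→58: 11 bp
  58→63: 5 bp
  63→74: 11 bp
  74→93: 19 bp
  93→101: 8 bp
  101→107: 6 bp
  107→117: 10 bp
  117→137: 20 bp
  137→141: 4 bp
  141→143: 2 bp
  143→157: 14 bp
  157→169: 12 bp
  169→172: 3 bp
  172→183: 11 bp
  183→192: 9 bp
  192→201: 9 bp
  201→3 (wrap): 204-201+3 = 6 bp

[2,3,3,4,5,6,6,7,8,9,9,9,10,10,11,11,11,12,14,15,19,20]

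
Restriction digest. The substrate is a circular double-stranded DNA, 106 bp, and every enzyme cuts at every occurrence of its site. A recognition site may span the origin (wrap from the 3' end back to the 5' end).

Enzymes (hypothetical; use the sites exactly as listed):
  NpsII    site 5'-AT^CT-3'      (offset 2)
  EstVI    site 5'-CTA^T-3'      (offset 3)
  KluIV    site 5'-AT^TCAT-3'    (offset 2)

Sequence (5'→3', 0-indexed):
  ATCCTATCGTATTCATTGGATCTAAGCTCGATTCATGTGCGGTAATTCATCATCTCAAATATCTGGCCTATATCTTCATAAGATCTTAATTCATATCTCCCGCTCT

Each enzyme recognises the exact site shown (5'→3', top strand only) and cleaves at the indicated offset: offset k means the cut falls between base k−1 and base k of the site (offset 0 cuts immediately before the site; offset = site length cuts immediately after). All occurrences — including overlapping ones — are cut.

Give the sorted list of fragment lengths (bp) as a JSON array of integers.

[3,5,6,6,6,7,8,9,9,11,11,11,14]

Scan for sites:
  NpsII (ATCT, off=2): starts [19, 51, 60, 71, 82, 94] → cuts [21, 53, 62, 73, 84, 96]
  EstVI (CTAT, off=3): starts [3, 67, 104] → cuts [1, 6, 70]
  KluIV (ATTCAT, off=2): starts [10, 30, 44, 88] → cuts [12, 32, 46, 90]

All cut coordinates (distinct, sorted): [1, 6, 12, 21, 32, 46, 53, 62, 70, 73, 84, 90, 96]

Fragments:
  1→6: 5 bp
  6→12: 6 bp
  12→21: 9 bp
  21→32: 11 bp
  32→46: 14 bp
  46→53: 7 bp
  53→62: 9 bp
  62→70: 8 bp
  70→73: 3 bp
  73→84: 11 bp
  84→90: 6 bp
  90→96: 6 bp
  96→1 (wrap): 106-96+1 = 11 bp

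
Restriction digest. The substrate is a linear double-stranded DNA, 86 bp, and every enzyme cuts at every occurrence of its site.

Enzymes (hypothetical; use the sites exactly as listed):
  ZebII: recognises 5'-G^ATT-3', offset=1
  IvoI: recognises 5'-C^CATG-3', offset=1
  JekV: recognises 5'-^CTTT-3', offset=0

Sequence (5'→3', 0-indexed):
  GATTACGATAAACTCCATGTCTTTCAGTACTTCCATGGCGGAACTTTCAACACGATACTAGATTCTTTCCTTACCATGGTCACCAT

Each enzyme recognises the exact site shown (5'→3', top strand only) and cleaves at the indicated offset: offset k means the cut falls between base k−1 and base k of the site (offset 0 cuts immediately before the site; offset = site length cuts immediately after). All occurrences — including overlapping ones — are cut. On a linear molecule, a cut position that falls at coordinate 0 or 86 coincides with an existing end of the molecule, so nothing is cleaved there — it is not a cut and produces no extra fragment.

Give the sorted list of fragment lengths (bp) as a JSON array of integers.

Scan for sites:
  ZebII (GATT, off=1): starts [0, 60] → cuts [1, 61]
  IvoI (CCATG, off=1): starts [14, 32, 73] → cuts [15, 33, 74]
  JekV (CTTT, off=0): starts [20, 43, 64] → cuts [20, 43, 64]

All cut coordinates (distinct, sorted): [1, 15, 20, 33, 43, 61, 64, 74]

Fragment lengths:
  [0,1): 1 bp
  [1,15): 14 bp
  [15,20): 5 bp
  [20,33): 13 bp
  [33,43): 10 bp
  [43,61): 18 bp
  [61,64): 3 bp
  [64,74): 10 bp
  [74,86): 12 bp

[1,3,5,10,10,12,13,14,18]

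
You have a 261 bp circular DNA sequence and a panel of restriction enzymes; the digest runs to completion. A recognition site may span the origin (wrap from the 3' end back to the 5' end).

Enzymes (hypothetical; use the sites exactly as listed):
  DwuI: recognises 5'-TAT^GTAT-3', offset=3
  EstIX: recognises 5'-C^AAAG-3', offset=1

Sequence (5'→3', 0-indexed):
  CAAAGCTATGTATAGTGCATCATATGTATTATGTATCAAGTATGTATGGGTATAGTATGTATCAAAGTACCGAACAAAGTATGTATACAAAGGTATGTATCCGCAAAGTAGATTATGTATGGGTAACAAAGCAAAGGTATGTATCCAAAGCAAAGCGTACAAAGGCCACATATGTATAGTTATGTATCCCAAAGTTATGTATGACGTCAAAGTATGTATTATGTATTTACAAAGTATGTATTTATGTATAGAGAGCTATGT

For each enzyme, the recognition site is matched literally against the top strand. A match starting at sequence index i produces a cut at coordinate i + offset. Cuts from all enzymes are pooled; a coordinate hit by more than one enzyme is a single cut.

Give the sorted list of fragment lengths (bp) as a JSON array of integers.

[5,5,5,6,6,7,7,7,7,7,7,8,8,8,8,8,8,8,9,10,10,11,11,12,12,13,15,16,17]

Site scan:
  DwuI (TATGTAT, off=3): starts [6, 22, 29, 40, 55, 79, 93, 113, 137, 170, 180, 195, 212, 219, 234, 242] → cuts [9, 25, 32, 43, 58, 82, 96, 116, 140, 173, 183, 198, 215, 222, 237, 245]
  EstIX (CAAAG, off=1): starts [0, 62, 74, 87, 103, 126, 131, 145, 150, 159, 189, 207, 229] → cuts [1, 63, 75, 88, 104, 127, 132, 146, 151, 160, 190, 208, 230]

Pooled cuts: [1, 9, 25, 32, 43, 58, 63, 75, 82, 88, 96, 104, 116, 127, 132, 140, 146, 151, 160, 173, 183, 190, 198, 208, 215, 222, 230, 237, 245]

Fragments:
  1→9: 8 bp
  9→25: 16 bp
  25→32: 7 bp
  32→43: 11 bp
  43→58: 15 bp
  58→63: 5 bp
  63→75: 12 bp
  75→82: 7 bp
  82→88: 6 bp
  88→96: 8 bp
  96→104: 8 bp
  104→116: 12 bp
  116→127: 11 bp
  127→132: 5 bp
  132→140: 8 bp
  140→146: 6 bp
  146→151: 5 bp
  151→160: 9 bp
  160→173: 13 bp
  173→183: 10 bp
  183→190: 7 bp
  190→198: 8 bp
  198→208: 10 bp
  208→215: 7 bp
  215→222: 7 bp
  222→230: 8 bp
  230→237: 7 bp
  237→245: 8 bp
  245→1 (wrap): 261-245+1 = 17 bp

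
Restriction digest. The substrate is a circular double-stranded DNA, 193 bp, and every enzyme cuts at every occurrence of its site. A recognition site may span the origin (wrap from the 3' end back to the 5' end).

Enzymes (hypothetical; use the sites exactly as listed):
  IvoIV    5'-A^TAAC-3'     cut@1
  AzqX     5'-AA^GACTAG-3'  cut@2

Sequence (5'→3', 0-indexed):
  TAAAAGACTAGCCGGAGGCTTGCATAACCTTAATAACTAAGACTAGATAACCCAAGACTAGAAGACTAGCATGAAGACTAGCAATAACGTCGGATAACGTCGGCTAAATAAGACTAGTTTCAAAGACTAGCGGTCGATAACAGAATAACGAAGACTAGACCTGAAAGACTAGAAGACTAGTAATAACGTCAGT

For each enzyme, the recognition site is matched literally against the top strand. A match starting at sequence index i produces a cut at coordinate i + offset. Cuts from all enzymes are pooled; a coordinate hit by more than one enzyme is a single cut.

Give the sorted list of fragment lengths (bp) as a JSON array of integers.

Per-enzyme occurrences:
  IvoIV ATAAC/1: at [23, 32, 46, 83, 93, 136, 144, 182] ⇒ [24, 33, 47, 84, 94, 137, 145, 183]
  AzqX AAGACTAG/2: at [3, 38, 53, 61, 73, 109, 122, 150, 164, 172] ⇒ [5, 40, 55, 63, 75, 111, 124, 152, 166, 174]

Pooled cuts: [5, 24, 33, 40, 47, 55, 63, 75, 84, 94, 111, 124, 137, 145, 152, 166, 174, 183]

Fragments:
  5→24: 19 bp
  24→33: 9 bp
  33→40: 7 bp
  40→47: 7 bp
  47→55: 8 bp
  55→63: 8 bp
  63→75: 12 bp
  75→84: 9 bp
  84→94: 10 bp
  94→111: 17 bp
  111→124: 13 bp
  124→137: 13 bp
  137→145: 8 bp
  145→152: 7 bp
  152→166: 14 bp
  166→174: 8 bp
  174→183: 9 bp
  183→5 (wrap): 193-183+5 = 15 bp

[7,7,7,8,8,8,8,9,9,9,10,12,13,13,14,15,17,19]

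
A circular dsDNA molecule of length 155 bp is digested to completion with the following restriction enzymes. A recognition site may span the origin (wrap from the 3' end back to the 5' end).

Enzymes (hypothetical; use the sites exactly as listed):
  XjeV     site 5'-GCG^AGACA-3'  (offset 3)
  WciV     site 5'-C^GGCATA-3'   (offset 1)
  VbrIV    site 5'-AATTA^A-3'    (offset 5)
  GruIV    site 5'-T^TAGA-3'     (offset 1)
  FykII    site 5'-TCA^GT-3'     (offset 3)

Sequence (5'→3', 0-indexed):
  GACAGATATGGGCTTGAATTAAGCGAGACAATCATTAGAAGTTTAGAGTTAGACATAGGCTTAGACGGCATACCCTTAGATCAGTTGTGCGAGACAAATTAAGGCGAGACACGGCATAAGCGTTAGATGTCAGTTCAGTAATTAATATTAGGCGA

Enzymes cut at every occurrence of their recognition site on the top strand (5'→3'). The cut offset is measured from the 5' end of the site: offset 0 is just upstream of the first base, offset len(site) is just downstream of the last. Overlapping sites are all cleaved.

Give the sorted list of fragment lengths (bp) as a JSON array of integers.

Scan for sites:
  XjeV (GCGAGACA, off=3): starts [22, 88, 103, 151] → cuts [25, 91, 106, 154]
  WciV (CGGCATA, off=1): starts [65, 111] → cuts [66, 112]
  VbrIV (AATTAA, off=5): starts [16, 96, 139] → cuts [21, 101, 144]
  GruIV (TTAGA, off=1): starts [34, 42, 48, 60, 75, 122] → cuts [35, 43, 49, 61, 76, 123]
  FykII (TCAGT, off=3): starts [80, 129, 134] → cuts [83, 132, 137]

Pooled cuts: [21, 25, 35, 43, 49, 61, 66, 76, 83, 91, 101, 106, 112, 123, 132, 137, 144, 154]

Fragments:
  21→25: 4 bp
  25→35: 10 bp
  35→43: 8 bp
  43→49: 6 bp
  49→61: 12 bp
  61→66: 5 bp
  66→76: 10 bp
  76→83: 7 bp
  83→91: 8 bp
  91→101: 10 bp
  101→106: 5 bp
  106→112: 6 bp
  112→123: 11 bp
  123→132: 9 bp
  132→137: 5 bp
  137→144: 7 bp
  144→154: 10 bp
  154→21 (wrap): 155-154+21 = 22 bp

[4,5,5,5,6,6,7,7,8,8,9,10,10,10,10,11,12,22]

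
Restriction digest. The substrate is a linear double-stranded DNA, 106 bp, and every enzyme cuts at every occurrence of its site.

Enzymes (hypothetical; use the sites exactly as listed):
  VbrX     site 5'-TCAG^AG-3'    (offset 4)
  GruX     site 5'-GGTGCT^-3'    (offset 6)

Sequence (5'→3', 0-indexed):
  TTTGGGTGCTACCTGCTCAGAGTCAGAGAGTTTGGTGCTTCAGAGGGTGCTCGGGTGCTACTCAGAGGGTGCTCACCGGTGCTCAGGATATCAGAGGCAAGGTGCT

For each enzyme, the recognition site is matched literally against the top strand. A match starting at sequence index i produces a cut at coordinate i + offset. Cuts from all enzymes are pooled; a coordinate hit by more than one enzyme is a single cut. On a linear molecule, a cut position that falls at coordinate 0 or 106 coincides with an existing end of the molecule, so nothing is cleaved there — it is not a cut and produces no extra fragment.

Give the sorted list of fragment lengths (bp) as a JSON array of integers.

[4,6,6,8,8,8,10,10,10,11,12,13]

Site scan:
  VbrX (TCAGAG, off=4): starts [16, 22, 39, 61, 90] → cuts [20, 26, 43, 65, 94]
  GruX (GGTGCT, off=6): starts [4, 33, 45, 53, 67, 77, 100] → cuts [10, 39, 51, 59, 73, 83] (position 106 is a terminus of the linear molecule — no cut)

All cut coordinates (distinct, sorted): [10, 20, 26, 39, 43, 51, 59, 65, 73, 83, 94]

Fragment lengths:
  [0,10): 10 bp
  [10,20): 10 bp
  [20,26): 6 bp
  [26,39): 13 bp
  [39,43): 4 bp
  [43,51): 8 bp
  [51,59): 8 bp
  [59,65): 6 bp
  [65,73): 8 bp
  [73,83): 10 bp
  [83,94): 11 bp
  [94,106): 12 bp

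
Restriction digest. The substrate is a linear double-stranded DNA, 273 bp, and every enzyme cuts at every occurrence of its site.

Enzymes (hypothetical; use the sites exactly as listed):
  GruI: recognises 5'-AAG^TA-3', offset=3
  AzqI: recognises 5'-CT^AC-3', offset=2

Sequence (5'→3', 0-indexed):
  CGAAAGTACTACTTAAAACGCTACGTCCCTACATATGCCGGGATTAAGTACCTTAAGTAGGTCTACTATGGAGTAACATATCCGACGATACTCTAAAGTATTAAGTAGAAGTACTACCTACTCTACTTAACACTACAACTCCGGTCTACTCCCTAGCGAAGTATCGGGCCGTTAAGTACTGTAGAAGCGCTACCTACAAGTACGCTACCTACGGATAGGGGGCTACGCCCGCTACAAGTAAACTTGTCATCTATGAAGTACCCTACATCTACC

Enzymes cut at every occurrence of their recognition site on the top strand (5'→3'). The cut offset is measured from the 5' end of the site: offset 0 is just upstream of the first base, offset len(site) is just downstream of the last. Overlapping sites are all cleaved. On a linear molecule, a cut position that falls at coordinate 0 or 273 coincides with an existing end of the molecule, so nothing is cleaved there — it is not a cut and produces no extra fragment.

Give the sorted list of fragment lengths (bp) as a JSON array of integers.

[3,4,4,4,4,4,5,5,5,6,6,6,6,6,7,7,8,9,9,10,12,13,14,14,15,15,18,20,34]

Scan for sites:
  GruI AAGTA/3: at [3, 45, 54, 95, 102, 108, 158, 173, 197, 235, 255] ⇒ [6, 48, 57, 98, 105, 111, 161, 176, 200, 238, 258]
  AzqI CTAC/2: at [8, 20, 28, 62, 113, 117, 122, 132, 145, 189, 193, 204, 208, 222, 231, 262, 268] ⇒ [10, 22, 30, 64, 115, 119, 124, 134, 147, 191, 195, 206, 210, 224, 233, 264, 270]

All cut coordinates (distinct, sorted): [6, 10, 22, 30, 48, 57, 64, 98, 105, 111, 115, 119, 124, 134, 147, 161, 176, 191, 195, 200, 206, 210, 224, 233, 238, 258, 264, 270]

Fragment lengths:
  [0,6): 6 bp
  [6,10): 4 bp
  [10,22): 12 bp
  [22,30): 8 bp
  [30,48): 18 bp
  [48,57): 9 bp
  [57,64): 7 bp
  [64,98): 34 bp
  [98,105): 7 bp
  [105,111): 6 bp
  [111,115): 4 bp
  [115,119): 4 bp
  [119,124): 5 bp
  [124,134): 10 bp
  [134,147): 13 bp
  [147,161): 14 bp
  [161,176): 15 bp
  [176,191): 15 bp
  [191,195): 4 bp
  [195,200): 5 bp
  [200,206): 6 bp
  [206,210): 4 bp
  [210,224): 14 bp
  [224,233): 9 bp
  [233,238): 5 bp
  [238,258): 20 bp
  [258,264): 6 bp
  [264,270): 6 bp
  [270,273): 3 bp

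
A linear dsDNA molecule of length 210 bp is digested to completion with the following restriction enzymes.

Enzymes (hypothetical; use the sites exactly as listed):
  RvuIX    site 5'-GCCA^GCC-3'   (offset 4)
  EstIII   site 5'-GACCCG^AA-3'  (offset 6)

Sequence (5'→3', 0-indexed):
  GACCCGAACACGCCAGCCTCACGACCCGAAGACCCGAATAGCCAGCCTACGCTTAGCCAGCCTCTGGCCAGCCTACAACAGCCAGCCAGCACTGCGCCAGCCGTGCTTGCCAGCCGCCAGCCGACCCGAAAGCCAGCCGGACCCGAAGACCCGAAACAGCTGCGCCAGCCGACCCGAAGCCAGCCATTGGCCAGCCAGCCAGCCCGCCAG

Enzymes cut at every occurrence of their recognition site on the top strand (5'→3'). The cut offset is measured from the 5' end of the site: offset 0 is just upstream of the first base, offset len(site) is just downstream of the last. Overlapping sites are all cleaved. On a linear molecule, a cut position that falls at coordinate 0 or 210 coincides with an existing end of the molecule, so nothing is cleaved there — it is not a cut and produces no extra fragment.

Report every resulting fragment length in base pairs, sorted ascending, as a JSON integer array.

[4,4,6,6,7,7,8,8,8,9,9,9,9,10,11,11,13,13,14,14,15,15]

Per-enzyme occurrences:
  RvuIX (GCCAGCC, off=4): starts [11, 40, 55, 66, 80, 95, 108, 115, 131, 163, 178, 189, 193, 197] → cuts [15, 44, 59, 70, 84, 99, 112, 119, 135, 167, 182, 193, 197, 201]
  EstIII (GACCCGAA, off=6): starts [0, 22, 30, 122, 139, 147, 170] → cuts [6, 28, 36, 128, 145, 153, 176]

All cut coordinates (distinct, sorted): [6, 15, 28, 36, 44, 59, 70, 84, 99, 112, 119, 128, 135, 145, 153, 167, 176, 182, 193, 197, 201]

Fragments:
  [0,6): 6 bp
  [6,15): 9 bp
  [15,28): 13 bp
  [28,36): 8 bp
  [36,44): 8 bp
  [44,59): 15 bp
  [59,70): 11 bp
  [70,84): 14 bp
  [84,99): 15 bp
  [99,112): 13 bp
  [112,119): 7 bp
  [119,128): 9 bp
  [128,135): 7 bp
  [135,145): 10 bp
  [145,153): 8 bp
  [153,167): 14 bp
  [167,176): 9 bp
  [176,182): 6 bp
  [182,193): 11 bp
  [193,197): 4 bp
  [197,201): 4 bp
  [201,210): 9 bp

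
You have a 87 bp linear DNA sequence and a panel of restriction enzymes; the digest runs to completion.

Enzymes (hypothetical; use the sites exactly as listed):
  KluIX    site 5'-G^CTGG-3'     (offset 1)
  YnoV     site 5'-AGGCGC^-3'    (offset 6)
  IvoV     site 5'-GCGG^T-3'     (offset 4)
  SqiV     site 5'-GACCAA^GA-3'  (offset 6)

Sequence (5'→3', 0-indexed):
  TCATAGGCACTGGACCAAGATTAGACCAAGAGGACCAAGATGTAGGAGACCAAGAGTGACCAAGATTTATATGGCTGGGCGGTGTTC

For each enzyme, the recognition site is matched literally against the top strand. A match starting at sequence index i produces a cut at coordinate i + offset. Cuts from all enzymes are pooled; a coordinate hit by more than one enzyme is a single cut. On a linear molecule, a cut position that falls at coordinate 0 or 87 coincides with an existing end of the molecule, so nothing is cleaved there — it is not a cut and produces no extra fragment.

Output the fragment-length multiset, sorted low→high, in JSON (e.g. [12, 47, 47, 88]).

Per-enzyme occurrences:
  KluIX GCTGG/1: at [73] ⇒ [74]
  YnoV (AGGCGC, off=6): no sites
  IvoV GCGGT/4: at [78] ⇒ [82]
  SqiV GACCAAGA/6: at [12, 23, 32, 47, 57] ⇒ [18, 29, 38, 53, 63]

All cut coordinates (distinct, sorted): [18, 29, 38, 53, 63, 74, 82]

Fragments:
  [0,18): 18 bp
  [18,29): 11 bp
  [29,38): 9 bp
  [38,53): 15 bp
  [53,63): 10 bp
  [63,74): 11 bp
  [74,82): 8 bp
  [82,87): 5 bp

[5,8,9,10,11,11,15,18]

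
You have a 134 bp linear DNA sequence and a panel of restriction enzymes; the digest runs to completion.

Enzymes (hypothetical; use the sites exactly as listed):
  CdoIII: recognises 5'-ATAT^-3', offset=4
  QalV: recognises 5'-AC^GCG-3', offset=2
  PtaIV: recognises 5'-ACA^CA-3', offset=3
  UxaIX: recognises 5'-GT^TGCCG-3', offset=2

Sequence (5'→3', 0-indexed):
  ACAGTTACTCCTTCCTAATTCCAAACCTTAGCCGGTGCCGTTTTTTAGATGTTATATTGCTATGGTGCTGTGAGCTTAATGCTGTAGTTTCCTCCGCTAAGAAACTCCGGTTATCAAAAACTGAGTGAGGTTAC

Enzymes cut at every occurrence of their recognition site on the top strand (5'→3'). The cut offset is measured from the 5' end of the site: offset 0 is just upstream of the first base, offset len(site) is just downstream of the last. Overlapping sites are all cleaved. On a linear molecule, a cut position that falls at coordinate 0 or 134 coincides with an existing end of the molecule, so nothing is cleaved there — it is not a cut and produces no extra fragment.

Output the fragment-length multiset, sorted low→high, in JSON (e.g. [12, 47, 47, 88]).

[57,77]

Scan for sites:
  CdoIII ATAT/4: at [53] ⇒ [57]
  QalV (ACGCG, off=2): no sites
  PtaIV (ACACA, off=3): no sites
  UxaIX (GTTGCCG, off=2): no sites

All cut coordinates (distinct, sorted): [57]

Fragments:
  [0,57): 57 bp
  [57,134): 77 bp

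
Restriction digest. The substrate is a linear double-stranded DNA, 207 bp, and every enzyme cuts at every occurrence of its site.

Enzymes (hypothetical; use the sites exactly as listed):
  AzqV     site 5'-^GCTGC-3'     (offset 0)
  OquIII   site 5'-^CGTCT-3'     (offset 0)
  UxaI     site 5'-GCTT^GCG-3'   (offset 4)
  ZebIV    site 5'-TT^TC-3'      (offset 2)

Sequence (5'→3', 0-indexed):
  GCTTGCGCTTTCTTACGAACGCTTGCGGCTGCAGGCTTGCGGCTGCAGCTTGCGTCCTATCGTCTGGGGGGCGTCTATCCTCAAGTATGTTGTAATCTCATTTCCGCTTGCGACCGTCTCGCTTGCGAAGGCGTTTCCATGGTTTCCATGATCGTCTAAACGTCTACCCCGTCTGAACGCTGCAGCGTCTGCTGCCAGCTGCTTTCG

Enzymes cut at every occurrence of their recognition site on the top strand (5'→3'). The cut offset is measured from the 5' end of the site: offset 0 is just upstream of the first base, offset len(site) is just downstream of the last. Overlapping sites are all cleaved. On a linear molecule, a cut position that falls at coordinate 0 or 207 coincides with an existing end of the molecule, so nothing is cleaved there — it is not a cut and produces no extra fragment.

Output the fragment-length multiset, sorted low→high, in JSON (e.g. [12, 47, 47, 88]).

[3,3,3,4,5,5,6,7,7,7,7,8,8,9,9,9,9,10,10,11,11,11,14,31]

Scan for sites:
  AzqV (GCTGC, off=0): starts [27, 41, 178, 190, 197] → cuts [27, 41, 178, 190, 197]
  OquIII (CGTCT, off=0): starts [60, 71, 114, 152, 160, 169, 185] → cuts [60, 71, 114, 152, 160, 169, 185]
  UxaI (GCTTGCG, off=4): starts [0, 20, 34, 47, 105, 120] → cuts [4, 24, 38, 51, 109, 124]
  ZebIV (TTTC, off=2): starts [8, 100, 133, 142, 202] → cuts [10, 102, 135, 144, 204]

Pooled cuts: [4, 10, 24, 27, 38, 41, 51, 60, 71, 102, 109, 114, 124, 135, 144, 152, 160, 169, 178, 185, 190, 197, 204]

Fragment lengths:
  [0,4): 4 bp
  [4,10): 6 bp
  [10,24): 14 bp
  [24,27): 3 bp
  [27,38): 11 bp
  [38,41): 3 bp
  [41,51): 10 bp
  [51,60): 9 bp
  [60,71): 11 bp
  [71,102): 31 bp
  [102,109): 7 bp
  [109,114): 5 bp
  [114,124): 10 bp
  [124,135): 11 bp
  [135,144): 9 bp
  [144,152): 8 bp
  [152,160): 8 bp
  [160,169): 9 bp
  [169,178): 9 bp
  [178,185): 7 bp
  [185,190): 5 bp
  [190,197): 7 bp
  [197,204): 7 bp
  [204,207): 3 bp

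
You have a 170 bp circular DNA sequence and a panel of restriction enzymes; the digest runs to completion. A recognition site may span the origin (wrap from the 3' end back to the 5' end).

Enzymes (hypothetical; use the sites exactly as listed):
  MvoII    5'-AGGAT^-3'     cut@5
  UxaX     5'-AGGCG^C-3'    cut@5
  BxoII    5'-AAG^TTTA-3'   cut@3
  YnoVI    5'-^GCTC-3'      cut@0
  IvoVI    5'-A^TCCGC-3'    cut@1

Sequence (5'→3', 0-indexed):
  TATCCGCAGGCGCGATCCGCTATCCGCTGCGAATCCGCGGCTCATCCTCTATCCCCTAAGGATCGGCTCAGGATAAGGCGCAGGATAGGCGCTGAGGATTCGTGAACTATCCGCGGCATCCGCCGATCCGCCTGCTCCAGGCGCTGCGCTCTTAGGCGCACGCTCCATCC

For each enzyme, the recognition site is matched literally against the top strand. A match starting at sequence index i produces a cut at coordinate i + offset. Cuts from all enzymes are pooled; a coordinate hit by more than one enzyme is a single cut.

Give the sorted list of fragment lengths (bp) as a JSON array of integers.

[2,3,3,4,5,6,6,6,7,7,8,8,9,9,10,10,10,11,11,11,24]

Site scan:
  MvoII (AGGAT, off=5): starts [58, 69, 81, 94] → cuts [63, 74, 86, 99]
  UxaX (AGGCGC, off=5): starts [7, 75, 86, 138, 153] → cuts [12, 80, 91, 143, 158]
  BxoII (AAGTTTA, off=3): no sites
  YnoVI (GCTC, off=0): starts [39, 65, 133, 147, 161] → cuts [39, 65, 133, 147, 161]
  IvoVI (ATCCGC, off=1): starts [1, 14, 21, 32, 108, 117, 125] → cuts [2, 15, 22, 33, 109, 118, 126]

All cut coordinates (distinct, sorted): [2, 12, 15, 22, 33, 39, 63, 65, 74, 80, 86, 91, 99, 109, 118, 126, 133, 143, 147, 158, 161]

Fragment lengths:
  2→12: 10 bp
  12→15: 3 bp
  15→22: 7 bp
  22→33: 11 bp
  33→39: 6 bp
  39→63: 24 bp
  63→65: 2 bp
  65→74: 9 bp
  74→80: 6 bp
  80→86: 6 bp
  86→91: 5 bp
  91→99: 8 bp
  99→109: 10 bp
  109→118: 9 bp
  118→126: 8 bp
  126→133: 7 bp
  133→143: 10 bp
  143→147: 4 bp
  147→158: 11 bp
  158→161: 3 bp
  161→2 (wrap): 170-161+2 = 11 bp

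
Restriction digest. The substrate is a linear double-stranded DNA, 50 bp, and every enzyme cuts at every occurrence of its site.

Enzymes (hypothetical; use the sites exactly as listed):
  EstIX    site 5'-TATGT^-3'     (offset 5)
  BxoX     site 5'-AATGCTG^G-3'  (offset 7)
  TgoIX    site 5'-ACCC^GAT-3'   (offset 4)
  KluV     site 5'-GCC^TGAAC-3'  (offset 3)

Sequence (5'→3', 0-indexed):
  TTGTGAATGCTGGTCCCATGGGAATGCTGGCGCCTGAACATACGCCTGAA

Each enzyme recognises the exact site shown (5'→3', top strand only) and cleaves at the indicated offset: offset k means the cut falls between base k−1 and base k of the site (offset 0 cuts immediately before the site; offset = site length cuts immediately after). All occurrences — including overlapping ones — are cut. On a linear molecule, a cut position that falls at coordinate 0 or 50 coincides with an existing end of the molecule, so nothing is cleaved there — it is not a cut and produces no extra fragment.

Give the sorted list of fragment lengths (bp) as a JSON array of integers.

[5,12,16,17]

Scan for sites:
  EstIX (TATGT, off=5): no sites
  BxoX (AATGCTGG, off=7): starts [5, 22] → cuts [12, 29]
  TgoIX (ACCCGAT, off=4): no sites
  KluV (GCCTGAAC, off=3): starts [31] → cuts [34]

All cut coordinates (distinct, sorted): [12, 29, 34]

Fragment lengths:
  [0,12): 12 bp
  [12,29): 17 bp
  [29,34): 5 bp
  [34,50): 16 bp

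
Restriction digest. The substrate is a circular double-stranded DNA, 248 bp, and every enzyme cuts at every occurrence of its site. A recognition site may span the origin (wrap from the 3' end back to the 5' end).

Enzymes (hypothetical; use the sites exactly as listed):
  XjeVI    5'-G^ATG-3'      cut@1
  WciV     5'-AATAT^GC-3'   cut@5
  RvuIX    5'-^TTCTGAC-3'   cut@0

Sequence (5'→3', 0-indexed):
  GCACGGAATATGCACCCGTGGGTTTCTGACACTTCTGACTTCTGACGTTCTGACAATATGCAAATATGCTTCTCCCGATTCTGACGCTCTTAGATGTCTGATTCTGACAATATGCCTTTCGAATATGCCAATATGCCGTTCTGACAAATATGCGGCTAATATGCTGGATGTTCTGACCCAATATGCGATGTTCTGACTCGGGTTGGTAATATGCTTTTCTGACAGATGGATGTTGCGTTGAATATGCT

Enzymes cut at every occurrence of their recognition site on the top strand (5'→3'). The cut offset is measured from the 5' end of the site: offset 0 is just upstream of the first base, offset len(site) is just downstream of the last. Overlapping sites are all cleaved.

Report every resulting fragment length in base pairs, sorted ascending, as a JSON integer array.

[3,3,3,4,4,4,5,7,8,8,8,8,9,9,11,11,12,12,12,13,13,14,14,15,16,22]

Scan for sites:
  XjeVI (GATG, off=1): starts [92, 166, 186, 224, 228] → cuts [93, 167, 187, 225, 229]
  WciV (AATATGC, off=5): starts [6, 54, 62, 108, 121, 129, 146, 157, 179, 207, 240] → cuts [11, 59, 67, 113, 126, 134, 151, 162, 184, 212, 245]
  RvuIX (TTCTGAC, off=0): starts [23, 32, 39, 47, 78, 101, 138, 170, 190, 216] → cuts [23, 32, 39, 47, 78, 101, 138, 170, 190, 216]

All cut coordinates (distinct, sorted): [11, 23, 32, 39, 47, 59, 67, 78, 93, 101, 113, 126, 134, 138, 151, 162, 167, 170, 184, 187, 190, 212, 216, 225, 229, 245]

Fragments:
  11→23: 12 bp
  23→32: 9 bp
  32→39: 7 bp
  39→47: 8 bp
  47→59: 12 bp
  59→67: 8 bp
  67→78: 11 bp
  78→93: 15 bp
  93→101: 8 bp
  101→113: 12 bp
  113→126: 13 bp
  126→134: 8 bp
  134→138: 4 bp
  138→151: 13 bp
  151→162: 11 bp
  162→167: 5 bp
  167→170: 3 bp
  170→184: 14 bp
  184→187: 3 bp
  187→190: 3 bp
  190→212: 22 bp
  212→216: 4 bp
  216→225: 9 bp
  225→229: 4 bp
  229→245: 16 bp
  245→11 (wrap): 248-245+11 = 14 bp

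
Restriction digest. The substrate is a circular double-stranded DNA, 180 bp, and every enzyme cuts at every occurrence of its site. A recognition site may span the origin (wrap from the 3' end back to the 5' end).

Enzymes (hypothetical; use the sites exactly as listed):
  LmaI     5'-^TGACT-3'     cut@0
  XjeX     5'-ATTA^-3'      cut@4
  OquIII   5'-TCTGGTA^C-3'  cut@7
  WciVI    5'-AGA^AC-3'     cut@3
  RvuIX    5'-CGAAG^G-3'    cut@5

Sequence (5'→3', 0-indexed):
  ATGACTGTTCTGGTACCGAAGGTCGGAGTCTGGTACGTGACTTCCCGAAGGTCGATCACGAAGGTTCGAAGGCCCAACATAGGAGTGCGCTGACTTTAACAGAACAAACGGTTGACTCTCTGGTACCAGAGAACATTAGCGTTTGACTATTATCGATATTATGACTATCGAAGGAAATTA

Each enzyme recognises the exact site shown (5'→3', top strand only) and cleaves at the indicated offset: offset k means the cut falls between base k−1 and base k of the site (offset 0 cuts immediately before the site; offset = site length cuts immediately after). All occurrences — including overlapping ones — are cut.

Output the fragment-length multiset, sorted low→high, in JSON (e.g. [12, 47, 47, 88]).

[1,2,5,6,6,7,7,8,9,9,9,12,13,13,13,13,14,14,19]

Scan for sites:
  LmaI TGACT/0: at [1, 37, 90, 112, 143, 161] ⇒ [1, 37, 90, 112, 143, 161]
  XjeX ATTA/4: at [134, 148, 157, 176] ⇒ [0, 138, 152, 161]
  OquIII TCTGGTAC/7: at [8, 28, 118] ⇒ [15, 35, 125]
  WciVI AGAAC/3: at [100, 129] ⇒ [103, 132]
  RvuIX CGAAGG/5: at [16, 45, 58, 66, 168] ⇒ [21, 50, 63, 71, 173]

All cut coordinates (distinct, sorted): [0, 1, 15, 21, 35, 37, 50, 63, 71, 90, 103, 112, 125, 132, 138, 143, 152, 161, 173]

Fragments:
  0→1: 1 bp
  1→15: 14 bp
  15→21: 6 bp
  21→35: 14 bp
  35→37: 2 bp
  37→50: 13 bp
  50→63: 13 bp
  63→71: 8 bp
  71→90: 19 bp
  90→103: 13 bp
  103→112: 9 bp
  112→125: 13 bp
  125→132: 7 bp
  132→138: 6 bp
  138→143: 5 bp
  143→152: 9 bp
  152→161: 9 bp
  161→173: 12 bp
  173→0 (wrap): 180-173+0 = 7 bp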